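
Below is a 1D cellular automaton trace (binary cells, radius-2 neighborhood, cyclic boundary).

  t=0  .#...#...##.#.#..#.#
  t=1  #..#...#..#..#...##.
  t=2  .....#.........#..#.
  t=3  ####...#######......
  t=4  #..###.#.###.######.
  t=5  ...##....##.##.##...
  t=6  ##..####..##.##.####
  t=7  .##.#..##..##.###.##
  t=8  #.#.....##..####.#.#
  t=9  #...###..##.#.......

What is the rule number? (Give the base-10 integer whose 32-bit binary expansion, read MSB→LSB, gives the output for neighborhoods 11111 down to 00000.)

2609083555

  [31] ##### => #  t=3,i=9
  [30] ####. => .  t=3,i=2
  [29] ###.# => .  t=4,i=5
  [28] ###.. => #  t=3,i=3
  [27] ##.## => #  t=4,i=12
  [26] ##.#. => .  t=0,i=11
  [25] ##..# => #  t=6,i=2
  [24] ##... => #  t=3,i=4
  [23] #.### => #  t=4,i=9
  [22] #.##. => .  t=5,i=12
  [21] #.#.# => .  t=0,i=12
  [20] #.#.. => .  t=0,i=1
  [19] #..## => .  t=4,i=2
  [18] #..#. => .  t=0,i=16
  [17] #...# => #  t=0,i=3
  [16] #.... => #  t=2,i=0
  [15] .#### => .  t=3,i=1
  [14] .###. => #  t=4,i=4
  [13] .##.# => #  t=0,i=10
  [12] .##.. => #  t=5,i=4
  [11] .#.## => .  t=4,i=8
  [10] .#.#. => #  t=0,i=0
  [9] .#..# => .  t=0,i=15
  [8] .#... => .  t=0,i=2
  [7] ..### => #  t=3,i=0
  [6] ..##. => .  t=0,i=9
  [5] ..#.# => #  t=0,i=17
  [4] ..#.. => .  t=0,i=5
  [3] ...## => .  t=0,i=8
  [2] ...#. => .  t=0,i=4
  [1] ....# => #  t=2,i=3
  [0] ..... => #  t=2,i=1
  bits 10011011100000110111010010100011 = 2609083555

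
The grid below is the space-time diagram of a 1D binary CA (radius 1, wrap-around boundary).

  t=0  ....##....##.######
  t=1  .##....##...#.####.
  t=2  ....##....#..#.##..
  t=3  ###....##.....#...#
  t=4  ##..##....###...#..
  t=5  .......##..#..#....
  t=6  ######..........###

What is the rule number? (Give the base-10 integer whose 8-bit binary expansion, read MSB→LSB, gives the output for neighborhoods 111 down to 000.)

  nb ###: next=#  (t=0,i=14, bit7=1)
  nb ##.: next=.  (t=0,i=5, bit6=0)
  nb #.#: next=#  (t=0,i=12, bit5=1)
  nb #..: next=.  (t=0,i=0, bit4=0)
  nb .##: next=.  (t=0,i=4, bit3=0)
  nb .#.: next=.  (t=1,i=12, bit2=0)
  nb ..#: next=.  (t=0,i=3, bit1=0)
  nb ...: next=#  (t=0,i=1, bit0=1)
  bits 10100001 = 161

161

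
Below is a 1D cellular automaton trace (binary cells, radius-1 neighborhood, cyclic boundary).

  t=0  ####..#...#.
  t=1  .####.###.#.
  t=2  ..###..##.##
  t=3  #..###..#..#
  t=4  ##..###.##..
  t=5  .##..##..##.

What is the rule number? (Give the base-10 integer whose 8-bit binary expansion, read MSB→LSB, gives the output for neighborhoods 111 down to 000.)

  ### -> #   bit 7 = 1  t=0,i=1
  ##. -> #   bit 6 = 1  t=0,i=3
  #.# -> .   bit 5 = 0  t=0,i=11
  #.. -> #   bit 4 = 1  t=0,i=4
  .## -> .   bit 3 = 0  t=0,i=0
  .#. -> #   bit 2 = 1  t=0,i=6
  ..# -> .   bit 1 = 0  t=0,i=5
  ... -> #   bit 0 = 1  t=0,i=8
  bits 11010101 = 213

213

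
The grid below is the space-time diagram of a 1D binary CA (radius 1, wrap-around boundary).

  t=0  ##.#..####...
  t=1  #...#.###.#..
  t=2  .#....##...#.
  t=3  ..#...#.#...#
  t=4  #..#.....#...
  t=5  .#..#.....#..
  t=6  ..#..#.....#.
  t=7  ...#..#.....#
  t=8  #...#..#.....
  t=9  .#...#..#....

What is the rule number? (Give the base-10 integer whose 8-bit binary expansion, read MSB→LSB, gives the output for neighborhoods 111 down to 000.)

  ###|#  b7=1 t=0,i=7
  ##.|.  b6=0 t=0,i=1
  #.#|.  b5=0 t=0,i=2
  #..|#  b4=1 t=0,i=4
  .##|#  b3=1 t=0,i=0
  .#.|.  b2=0 t=0,i=3
  ..#|.  b1=0 t=0,i=5
  ...|.  b0=0 t=0,i=11
  bits 10011000 = 152

152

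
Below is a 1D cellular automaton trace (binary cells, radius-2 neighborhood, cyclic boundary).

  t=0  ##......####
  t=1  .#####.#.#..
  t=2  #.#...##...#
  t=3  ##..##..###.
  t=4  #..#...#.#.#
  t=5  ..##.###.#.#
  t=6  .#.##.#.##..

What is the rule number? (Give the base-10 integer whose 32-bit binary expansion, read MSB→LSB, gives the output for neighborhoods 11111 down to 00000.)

493871165

  [31] ##### => .  t=0,i=10
  [30] ####. => .  t=0,i=0
  [29] ###.# => .  t=1,i=5
  [28] ###.. => #  t=0,i=1
  [27] ##.## => #  t=3,i=11
  [26] ##.#. => #  t=1,i=6
  [25] ##..# => .  t=3,i=2
  [24] ##... => #  t=0,i=2
  [23] #.### => .  t=5,i=5
  [22] #.##. => #  t=3,i=0
  [21] #.#.# => #  t=1,i=7
  [20] #.#.. => .  t=1,i=9
  [19] #..## => #  t=3,i=3
  [18] #..#. => #  t=4,i=2
  [17] #...# => #  t=1,i=11
  [16] #.... => #  t=0,i=3
  [15] .#### => #  t=0,i=9
  [14] .###. => #  t=3,i=9
  [13] .##.# => #  t=2,i=0
  [12] .##.. => .  t=2,i=7
  [11] .#.## => .  t=4,i=10
  [10] .#.#. => .  t=1,i=8
  [9] .#..# => .  t=5,i=0
  [8] .#... => .  t=1,i=10
  [7] ..### => .  t=0,i=8
  [6] ..##. => .  t=2,i=6
  [5] ..#.# => #  t=4,i=7
  [4] ..#.. => #  t=4,i=3
  [3] ...## => #  t=0,i=7
  [2] ...#. => #  t=4,i=6
  [1] ....# => .  t=0,i=6
  [0] ..... => #  t=0,i=4
  bits 00011101011011111110000000111101 = 493871165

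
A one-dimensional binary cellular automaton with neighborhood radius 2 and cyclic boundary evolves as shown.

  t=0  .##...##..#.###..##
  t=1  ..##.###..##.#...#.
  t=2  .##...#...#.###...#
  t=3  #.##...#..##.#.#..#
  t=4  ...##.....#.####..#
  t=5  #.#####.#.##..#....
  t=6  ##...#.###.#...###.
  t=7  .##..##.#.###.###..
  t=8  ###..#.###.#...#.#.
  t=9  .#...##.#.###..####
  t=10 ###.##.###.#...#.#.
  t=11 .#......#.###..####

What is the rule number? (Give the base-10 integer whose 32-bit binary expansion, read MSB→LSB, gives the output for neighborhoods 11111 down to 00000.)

  [31] ##### => .  t=5,i=4
  [30] ####. => #  t=4,i=14
  [29] ###.# => .  t=5,i=6
  [28] ###.. => .  t=0,i=14
  [27] ##.## => .  t=0,i=0
  [26] ##.#. => #  t=1,i=12
  [25] ##..# => .  t=0,i=8
  [24] ##... => #  t=0,i=3
  [23] #.### => .  t=0,i=12
  [22] #.##. => .  t=0,i=1
  [21] #.#.# => #  t=3,i=13
  [20] #.#.. => #  t=1,i=13
  [19] #..## => .  t=0,i=16
  [18] #..#. => .  t=0,i=9
  [17] #...# => .  t=0,i=4
  [16] #.... => #  t=4,i=6
  [15] .#### => .  t=4,i=13
  [14] .###. => #  t=0,i=13
  [13] .##.# => .  t=0,i=18
  [12] .##.. => #  t=0,i=2
  [11] .#.## => #  t=0,i=11
  [10] .#.#. => #  t=3,i=14
  [9] .#..# => .  t=3,i=8
  [8] .#... => #  t=1,i=14
  [7] ..### => #  t=6,i=15
  [6] ..##. => #  t=0,i=6
  [5] ..#.# => #  t=0,i=10
  [4] ..#.. => .  t=1,i=17
  [3] ...## => #  t=0,i=5
  [2] ...#. => .  t=1,i=16
  [1] ....# => #  t=4,i=8
  [0] ..... => .  t=4,i=7
  bits 01000101001100010101110111101010 = 1160863210

1160863210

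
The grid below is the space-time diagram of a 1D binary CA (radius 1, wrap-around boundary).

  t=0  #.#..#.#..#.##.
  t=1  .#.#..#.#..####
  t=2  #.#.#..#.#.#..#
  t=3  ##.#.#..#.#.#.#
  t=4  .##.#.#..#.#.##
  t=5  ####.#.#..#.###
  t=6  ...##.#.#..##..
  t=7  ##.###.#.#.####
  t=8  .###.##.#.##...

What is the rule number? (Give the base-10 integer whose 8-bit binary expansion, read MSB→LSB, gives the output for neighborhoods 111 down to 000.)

121

  [7] ### => .  t=1,i=12
  [6] ##. => #  t=0,i=13
  [5] #.# => #  t=0,i=1
  [4] #.. => #  t=0,i=3
  [3] .## => #  t=0,i=12
  [2] .#. => .  t=0,i=0
  [1] ..# => .  t=0,i=4
  [0] ... => #  t=6,i=0
  bits 01111001 = 121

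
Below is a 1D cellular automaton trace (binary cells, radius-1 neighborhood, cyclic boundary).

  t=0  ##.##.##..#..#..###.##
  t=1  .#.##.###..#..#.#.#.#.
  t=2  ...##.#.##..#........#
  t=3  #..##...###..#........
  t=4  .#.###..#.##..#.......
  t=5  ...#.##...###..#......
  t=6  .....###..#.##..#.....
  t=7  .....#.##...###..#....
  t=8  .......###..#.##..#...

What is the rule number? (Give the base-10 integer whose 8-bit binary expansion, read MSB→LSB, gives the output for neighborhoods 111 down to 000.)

88

  ### -> .   bit 7 = 0  t=0,i=0
  ##. -> #   bit 6 = 1  t=0,i=1
  #.# -> .   bit 5 = 0  t=0,i=2
  #.. -> #   bit 4 = 1  t=0,i=8
  .## -> #   bit 3 = 1  t=0,i=3
  .#. -> .   bit 2 = 0  t=0,i=10
  ..# -> .   bit 1 = 0  t=0,i=9
  ... -> .   bit 0 = 0  t=2,i=1
  bits 01011000 = 88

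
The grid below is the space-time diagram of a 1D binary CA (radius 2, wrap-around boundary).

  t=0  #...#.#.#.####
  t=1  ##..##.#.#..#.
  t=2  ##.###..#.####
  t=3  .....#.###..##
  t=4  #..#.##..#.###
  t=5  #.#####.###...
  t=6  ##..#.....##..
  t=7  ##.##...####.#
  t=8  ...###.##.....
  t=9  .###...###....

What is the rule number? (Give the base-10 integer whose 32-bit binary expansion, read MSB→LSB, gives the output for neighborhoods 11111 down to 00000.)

  nb #####: next=#  (t=0,i=12, bit31=1)
  nb ####.: next=.  (t=0,i=13, bit30=0)
  nb ###.#: next=.  (t=2,i=1, bit29=0)
  nb ###..: next=#  (t=0,i=0, bit28=1)
  nb ##.##: next=.  (t=2,i=2, bit27=0)
  nb ##.#.: next=.  (t=1,i=6, bit26=0)
  nb ##..#: next=.  (t=1,i=2, bit25=0)
  nb ##...: next=#  (t=0,i=1, bit24=1)
  nb #.###: next=.  (t=0,i=10, bit23=0)
  nb #.##.: next=#  (t=1,i=0, bit22=1)
  nb #.#.#: next=.  (t=0,i=6, bit21=0)
  nb #.#..: next=.  (t=1,i=9, bit20=0)
  nb #..##: next=#  (t=1,i=3, bit19=1)
  nb #..#.: next=#  (t=1,i=11, bit18=1)
  nb #...#: next=.  (t=0,i=2, bit17=0)
  nb #....: next=.  (t=3,i=1, bit16=0)
  nb .####: next=.  (t=0,i=11, bit15=0)
  nb .###.: next=.  (t=2,i=4, bit14=0)
  nb .##.#: next=#  (t=1,i=5, bit13=1)
  nb .##..: next=#  (t=1,i=1, bit12=1)
  nb .#.##: next=#  (t=0,i=9, bit11=1)
  nb .#.#.: next=#  (t=0,i=5, bit10=1)
  nb .#..#: next=#  (t=1,i=10, bit9=1)
  nb .#...: next=.  (t=6,i=5, bit8=0)
  nb ..###: next=#  (t=7,i=8, bit7=1)
  nb ..##.: next=#  (t=1,i=4, bit6=1)
  nb ..#.#: next=#  (t=0,i=4, bit5=1)
  nb ..#..: next=#  (t=6,i=4, bit4=1)
  nb ...##: next=#  (t=6,i=9, bit3=1)
  nb ...#.: next=.  (t=0,i=3, bit2=0)
  nb ....#: next=#  (t=3,i=3, bit1=1)
  nb .....: next=.  (t=3,i=2, bit0=0)
  bits 10010001010011000011111011111010 = 2437693178

2437693178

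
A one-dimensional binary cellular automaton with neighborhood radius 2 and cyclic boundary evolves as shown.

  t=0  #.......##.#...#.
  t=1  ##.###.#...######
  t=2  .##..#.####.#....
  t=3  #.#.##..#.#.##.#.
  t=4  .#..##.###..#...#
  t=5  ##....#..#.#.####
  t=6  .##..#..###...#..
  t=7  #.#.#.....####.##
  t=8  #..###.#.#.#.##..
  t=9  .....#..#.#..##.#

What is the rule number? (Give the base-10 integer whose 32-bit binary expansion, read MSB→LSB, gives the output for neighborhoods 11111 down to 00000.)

  ##### -> .   bit 31 = 0  t=1,i=13
  ####. -> .   bit 30 = 0  t=1,i=0
  ###.# -> #   bit 29 = 1  t=1,i=1
  ###.. -> #   bit 28 = 1  t=4,i=9
  ##.## -> #   bit 27 = 1  t=1,i=2
  ##.#. -> .   bit 26 = 0  t=0,i=10
  ##..# -> .   bit 25 = 0  t=2,i=3
  ##... -> #   bit 24 = 1  t=5,i=2
  #.### -> .   bit 23 = 0  t=1,i=3
  #.##. -> #   bit 22 = 1  t=3,i=4
  #.#.# -> .   bit 21 = 0  t=3,i=0
  #.#.. -> #   bit 20 = 1  t=0,i=0
  #..## -> .   bit 19 = 0  t=4,i=3
  #..#. -> #   bit 18 = 1  t=2,i=4
  #...# -> #   bit 17 = 1  t=0,i=13
  #.... -> .   bit 16 = 0  t=0,i=2
  .#### -> #   bit 15 = 1  t=1,i=12
  .###. -> .   bit 14 = 0  t=1,i=4
  .##.# -> .   bit 13 = 0  t=0,i=9
  .##.. -> #   bit 12 = 1  t=2,i=2
  .#.## -> .   bit 11 = 0  t=2,i=6
  .#.#. -> #   bit 10 = 1  t=0,i=16
  .#..# -> .   bit 9 = 0  t=4,i=2
  .#... -> #   bit 8 = 1  t=0,i=1
  ..### -> .   bit 7 = 0  t=1,i=11
  ..##. -> .   bit 6 = 0  t=0,i=8
  ..#.# -> #   bit 5 = 1  t=0,i=15
  ..#.. -> .   bit 4 = 0  t=4,i=12
  ...## -> #   bit 3 = 1  t=0,i=7
  ...#. -> #   bit 2 = 1  t=0,i=14
  ....# -> .   bit 1 = 0  t=0,i=6
  ..... -> #   bit 0 = 1  t=0,i=3
  bits 00111001010101101001010100101101 = 961975597

961975597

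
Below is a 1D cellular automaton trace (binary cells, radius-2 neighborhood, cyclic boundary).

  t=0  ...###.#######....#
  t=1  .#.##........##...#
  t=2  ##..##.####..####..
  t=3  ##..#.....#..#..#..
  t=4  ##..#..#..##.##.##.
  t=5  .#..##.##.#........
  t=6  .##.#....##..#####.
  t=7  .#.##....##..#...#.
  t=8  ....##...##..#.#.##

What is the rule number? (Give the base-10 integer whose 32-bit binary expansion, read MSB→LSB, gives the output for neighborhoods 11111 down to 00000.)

355620561

  #####|.  b31=0 t=0,i=9
  ####.|.  b30=0 t=0,i=12
  ###.#|.  b29=0 t=0,i=5
  ###..|#  b28=1 t=0,i=13
  ##.##|.  b27=0 t=0,i=6
  ##.#.|#  b26=1 t=5,i=9
  ##..#|.  b25=0 t=2,i=2
  ##...|#  b24=1 t=0,i=14
  #.###|.  b23=0 t=0,i=7
  #.##.|.  b22=0 t=1,i=3
  #.#.#|#  b21=1 t=1,i=1
  #.#..|#  b20=1 t=5,i=10
  #..##|.  b19=0 t=2,i=3
  #..#.|.  b18=0 t=3,i=3
  #...#|#  b17=1 t=0,i=1
  #....|.  b16=0 t=0,i=15
  .####|.  b15=0 t=0,i=8
  .###.|#  b14=1 t=0,i=4
  .##.#|.  b13=0 t=2,i=5
  .##..|#  b12=1 t=1,i=4
  .#.##|.  b11=0 t=1,i=2
  .#.#.|#  b10=1 t=1,i=0
  .#..#|#  b9=1 t=3,i=11
  .#...|.  b8=0 t=0,i=0
  ..###|#  b7=1 t=0,i=3
  ..##.|#  b6=1 t=1,i=13
  ..#.#|.  b5=0 t=1,i=18
  ..#..|#  b4=1 t=0,i=18
  ...##|.  b3=0 t=0,i=2
  ...#.|.  b2=0 t=0,i=17
  ....#|.  b1=0 t=0,i=16
  .....|#  b0=1 t=1,i=7
  bits 00010101001100100101011011010001 = 355620561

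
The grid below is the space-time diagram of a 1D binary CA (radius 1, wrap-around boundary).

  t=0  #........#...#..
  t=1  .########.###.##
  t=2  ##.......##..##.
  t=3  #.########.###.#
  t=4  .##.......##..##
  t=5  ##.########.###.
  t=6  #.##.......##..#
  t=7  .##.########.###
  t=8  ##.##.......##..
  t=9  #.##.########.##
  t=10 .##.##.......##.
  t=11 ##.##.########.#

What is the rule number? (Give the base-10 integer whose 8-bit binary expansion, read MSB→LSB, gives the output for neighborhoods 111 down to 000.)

59

  ### -> .   bit 7 = 0  t=1,i=2
  ##. -> .   bit 6 = 0  t=1,i=8
  #.# -> #   bit 5 = 1  t=1,i=0
  #.. -> #   bit 4 = 1  t=0,i=1
  .## -> #   bit 3 = 1  t=1,i=1
  .#. -> .   bit 2 = 0  t=0,i=0
  ..# -> #   bit 1 = 1  t=0,i=8
  ... -> #   bit 0 = 1  t=0,i=2
  bits 00111011 = 59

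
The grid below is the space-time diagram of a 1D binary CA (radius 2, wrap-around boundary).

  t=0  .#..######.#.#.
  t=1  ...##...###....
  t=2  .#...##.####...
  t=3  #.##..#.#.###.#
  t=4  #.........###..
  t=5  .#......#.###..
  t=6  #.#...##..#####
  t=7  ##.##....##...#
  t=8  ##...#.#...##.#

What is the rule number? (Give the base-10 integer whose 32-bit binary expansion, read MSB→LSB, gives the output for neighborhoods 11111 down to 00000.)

  ##### -> .   bit 31 = 0  t=0,i=6
  ####. -> #   bit 30 = 1  t=0,i=8
  ###.# -> #   bit 29 = 1  t=0,i=9
  ###.. -> #   bit 28 = 1  t=1,i=10
  ##.## -> .   bit 27 = 0  t=2,i=7
  ##.#. -> #   bit 26 = 1  t=0,i=10
  ##..# -> .   bit 25 = 0  t=3,i=4
  ##... -> #   bit 24 = 1  t=1,i=5
  #.### -> #   bit 23 = 1  t=2,i=8
  #.##. -> .   bit 22 = 0  t=3,i=2
  #.#.# -> .   bit 21 = 0  t=0,i=11
  #.#.. -> .   bit 20 = 0  t=0,i=13
  #..## -> #   bit 19 = 1  t=0,i=3
  #..#. -> .   bit 18 = 0  t=0,i=0
  #...# -> #   bit 17 = 1  t=1,i=6
  #.... -> .   bit 16 = 0  t=1,i=12
  .#### -> .   bit 15 = 0  t=0,i=5
  .###. -> #   bit 14 = 1  t=1,i=9
  .##.# -> #   bit 13 = 1  t=2,i=6
  .##.. -> .   bit 12 = 0  t=1,i=4
  .#.## -> .   bit 11 = 0  t=3,i=9
  .#.#. -> .   bit 10 = 0  t=0,i=12
  .#..# -> .   bit 9 = 0  t=0,i=2
  .#... -> #   bit 8 = 1  t=2,i=2
  ..### -> #   bit 7 = 1  t=0,i=4
  ..##. -> .   bit 6 = 0  t=1,i=3
  ..#.# -> .   bit 5 = 0  t=3,i=6
  ..#.. -> .   bit 4 = 0  t=0,i=1
  ...## -> .   bit 3 = 0  t=1,i=2
  ...#. -> #   bit 2 = 1  t=2,i=0
  ....# -> #   bit 1 = 1  t=1,i=1
  ..... -> .   bit 0 = 0  t=1,i=0
  bits 01110101100010100110000110000110 = 1972003206

1972003206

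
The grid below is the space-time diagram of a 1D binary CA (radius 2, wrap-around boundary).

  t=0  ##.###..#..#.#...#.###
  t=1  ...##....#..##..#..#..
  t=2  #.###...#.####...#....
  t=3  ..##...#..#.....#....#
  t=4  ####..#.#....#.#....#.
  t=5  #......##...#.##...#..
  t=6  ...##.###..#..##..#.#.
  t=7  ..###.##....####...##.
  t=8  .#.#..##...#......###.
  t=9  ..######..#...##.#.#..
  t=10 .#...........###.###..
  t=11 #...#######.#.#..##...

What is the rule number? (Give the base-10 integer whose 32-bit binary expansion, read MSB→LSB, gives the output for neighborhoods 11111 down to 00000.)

  [31] ##### => .  t=0,i=21
  [30] ####. => .  t=0,i=0
  [29] ###.# => .  t=0,i=1
  [28] ###.. => .  t=0,i=5
  [27] ##.## => .  t=0,i=2
  [26] ##.#. => .  t=9,i=16
  [25] ##..# => .  t=0,i=6
  [24] ##... => .  t=1,i=5
  [23] #.### => #  t=0,i=3
  [22] #.##. => #  t=5,i=14
  [21] #.#.# => #  t=9,i=17
  [20] #.#.. => #  t=0,i=13
  [19] #..## => #  t=1,i=11
  [18] #..#. => .  t=0,i=7
  [17] #...# => .  t=0,i=15
  [16] #.... => .  t=1,i=6
  [15] .#### => .  t=0,i=20
  [14] .###. => #  t=0,i=4
  [13] .##.# => #  t=6,i=4
  [12] .##.. => #  t=1,i=4
  [11] .#.## => .  t=0,i=18
  [10] .#.#. => #  t=0,i=12
  [9] .#..# => #  t=0,i=9
  [8] .#... => .  t=0,i=14
  [7] ..### => .  t=7,i=2
  [6] ..##. => #  t=1,i=3
  [5] ..#.# => .  t=0,i=11
  [4] ..#.. => .  t=0,i=8
  [3] ...## => #  t=1,i=2
  [2] ...#. => #  t=0,i=16
  [1] ....# => .  t=1,i=1
  [0] ..... => #  t=1,i=0
  bits 00000000111110000111011001001101 = 16283213

16283213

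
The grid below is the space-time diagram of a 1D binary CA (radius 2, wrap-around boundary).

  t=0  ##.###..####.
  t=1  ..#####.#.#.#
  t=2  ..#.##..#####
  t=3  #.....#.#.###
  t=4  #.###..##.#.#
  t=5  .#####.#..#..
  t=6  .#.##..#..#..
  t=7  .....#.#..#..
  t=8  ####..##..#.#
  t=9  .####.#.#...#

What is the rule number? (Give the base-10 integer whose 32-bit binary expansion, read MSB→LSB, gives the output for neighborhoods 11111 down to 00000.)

3669050579

  #####|#  b31=1 t=1,i=4
  ####.|#  b30=1 t=0,i=10
  ###.#|.  b29=0 t=0,i=11
  ###..|#  b28=1 t=0,i=5
  ##.##|#  b27=1 t=0,i=2
  ##.#.|.  b26=0 t=1,i=7
  ##..#|#  b25=1 t=0,i=6
  ##...|.  b24=0 t=3,i=1
  #.###|#  b23=1 t=0,i=3
  #.##.|.  b22=0 t=0,i=0
  #.#.#|#  b21=1 t=1,i=8
  #.#..|#  b20=1 t=1,i=12
  #..##|.  b19=0 t=0,i=7
  #..#.|.  b18=0 t=2,i=1
  #...#|.  b17=0 t=5,i=12
  #....|#  b16=1 t=3,i=2
  .####|.  b15=0 t=0,i=9
  .###.|#  b14=1 t=0,i=4
  .##.#|.  b13=0 t=0,i=1
  .##..|.  b12=0 t=2,i=5
  .#.##|.  b11=0 t=2,i=3
  .#.#.|#  b10=1 t=1,i=9
  .#..#|.  b9=0 t=1,i=0
  .#...|.  b8=0 t=5,i=11
  ..###|#  b7=1 t=0,i=8
  ..##.|#  b6=1 t=4,i=7
  ..#.#|.  b5=0 t=2,i=2
  ..#..|#  b4=1 t=5,i=10
  ...##|.  b3=0 t=5,i=0
  ...#.|.  b2=0 t=3,i=5
  ....#|#  b1=1 t=3,i=4
  .....|#  b0=1 t=3,i=3
  bits 11011010101100010100010011010011 = 3669050579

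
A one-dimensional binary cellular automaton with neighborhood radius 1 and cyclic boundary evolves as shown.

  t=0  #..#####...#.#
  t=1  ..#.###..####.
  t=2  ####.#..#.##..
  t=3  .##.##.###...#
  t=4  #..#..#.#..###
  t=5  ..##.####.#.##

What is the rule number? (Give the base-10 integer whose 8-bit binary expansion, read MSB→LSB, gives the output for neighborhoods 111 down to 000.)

167

  ### -> #   bit 7 = 1  t=0,i=4
  ##. -> .   bit 6 = 0  t=0,i=0
  #.# -> #   bit 5 = 1  t=0,i=12
  #.. -> .   bit 4 = 0  t=0,i=1
  .## -> .   bit 3 = 0  t=0,i=3
  .#. -> #   bit 2 = 1  t=0,i=11
  ..# -> #   bit 1 = 1  t=0,i=2
  ... -> #   bit 0 = 1  t=0,i=9
  bits 10100111 = 167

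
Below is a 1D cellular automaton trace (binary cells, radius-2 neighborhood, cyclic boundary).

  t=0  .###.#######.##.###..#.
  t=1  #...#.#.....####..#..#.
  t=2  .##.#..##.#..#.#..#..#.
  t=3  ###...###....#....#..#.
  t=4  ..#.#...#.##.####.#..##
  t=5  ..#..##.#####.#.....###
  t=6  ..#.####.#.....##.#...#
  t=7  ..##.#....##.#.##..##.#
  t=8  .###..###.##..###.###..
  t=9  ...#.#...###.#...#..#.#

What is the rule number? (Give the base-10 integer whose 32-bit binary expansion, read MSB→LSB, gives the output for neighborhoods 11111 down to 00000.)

407615858

  #####|.  b31=0 t=0,i=7
  ####.|.  b30=0 t=0,i=10
  ###.#|.  b29=0 t=0,i=3
  ###..|#  b28=1 t=0,i=18
  ##.##|#  b27=1 t=0,i=4
  ##.#.|.  b26=0 t=2,i=3
  ##..#|.  b25=0 t=0,i=19
  ##...|.  b24=0 t=3,i=3
  #.###|.  b23=0 t=0,i=5
  #.##.|#  b22=1 t=0,i=13
  #.#.#|.  b21=0 t=7,i=13
  #.#..|.  b20=0 t=1,i=0
  #..##|#  b19=1 t=0,i=0
  #..#.|.  b18=0 t=0,i=20
  #...#|#  b17=1 t=1,i=2
  #....|#  b16=1 t=1,i=8
  .####|#  b15=1 t=0,i=6
  .###.|.  b14=0 t=0,i=2
  .##.#|#  b13=1 t=0,i=14
  .##..|#  b12=1 t=4,i=22
  .#.##|#  b11=1 t=3,i=22
  .#.#.|.  b10=0 t=1,i=5
  .#..#|.  b9=0 t=0,i=22
  .#...|#  b8=1 t=1,i=1
  ..###|.  b7=0 t=0,i=1
  ..##.|#  b6=1 t=2,i=1
  ..#.#|#  b5=1 t=1,i=4
  ..#..|#  b4=1 t=0,i=21
  ...##|.  b3=0 t=1,i=11
  ...#.|.  b2=0 t=1,i=3
  ....#|#  b1=1 t=1,i=10
  .....|.  b0=0 t=1,i=9
  bits 00011000010010111011100101110010 = 407615858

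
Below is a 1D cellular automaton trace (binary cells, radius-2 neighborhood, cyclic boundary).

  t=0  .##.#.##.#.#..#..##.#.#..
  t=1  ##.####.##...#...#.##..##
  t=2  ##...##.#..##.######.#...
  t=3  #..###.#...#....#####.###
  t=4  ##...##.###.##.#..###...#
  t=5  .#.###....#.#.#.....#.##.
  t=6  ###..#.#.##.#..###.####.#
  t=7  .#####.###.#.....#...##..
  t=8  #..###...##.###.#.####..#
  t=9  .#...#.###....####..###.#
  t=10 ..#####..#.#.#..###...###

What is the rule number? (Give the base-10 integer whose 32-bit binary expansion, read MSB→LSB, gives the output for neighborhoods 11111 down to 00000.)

  [31] ##### => #  t=2,i=16
  [30] ####. => #  t=1,i=0
  [29] ###.# => #  t=1,i=1
  [28] ###.. => #  t=3,i=0
  [27] ##.## => .  t=1,i=2
  [26] ##.#. => #  t=0,i=3
  [25] ##..# => #  t=1,i=21
  [24] ##... => .  t=1,i=10
  [23] #.### => .  t=1,i=3
  [22] #.##. => #  t=0,i=6
  [21] #.#.# => #  t=0,i=4
  [20] #.#.. => .  t=0,i=11
  [19] #..## => .  t=0,i=16
  [18] #..#. => #  t=0,i=13
  [17] #...# => #  t=0,i=24
  [16] #.... => #  t=3,i=13
  [15] .#### => .  t=1,i=4
  [14] .###. => .  t=3,i=4
  [13] .##.# => .  t=0,i=2
  [12] .##.. => .  t=1,i=9
  [11] .#.## => #  t=0,i=5
  [10] .#.#. => .  t=0,i=10
  [9] .#..# => .  t=0,i=12
  [8] .#... => #  t=0,i=23
  [7] ..### => .  t=1,i=23
  [6] ..##. => #  t=0,i=1
  [5] ..#.# => #  t=1,i=17
  [4] ..#.. => .  t=0,i=14
  [3] ...## => #  t=0,i=0
  [2] ...#. => #  t=1,i=12
  [1] ....# => .  t=3,i=14
  [0] ..... => #  t=5,i=17
  bits 11110110011001110000100101101101 = 4133947757

4133947757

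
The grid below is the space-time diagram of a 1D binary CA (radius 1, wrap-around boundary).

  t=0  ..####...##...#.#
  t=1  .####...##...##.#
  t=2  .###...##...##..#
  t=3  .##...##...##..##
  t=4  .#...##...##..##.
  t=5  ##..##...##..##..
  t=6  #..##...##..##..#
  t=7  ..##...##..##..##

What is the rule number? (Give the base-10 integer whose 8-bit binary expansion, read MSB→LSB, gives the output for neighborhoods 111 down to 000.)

  ###|#  b7=1 t=0,i=3
  ##.|.  b6=0 t=0,i=5
  #.#|.  b5=0 t=0,i=15
  #..|.  b4=0 t=0,i=0
  .##|#  b3=1 t=0,i=2
  .#.|#  b2=1 t=0,i=14
  ..#|#  b1=1 t=0,i=1
  ...|.  b0=0 t=0,i=7
  bits 10001110 = 142

142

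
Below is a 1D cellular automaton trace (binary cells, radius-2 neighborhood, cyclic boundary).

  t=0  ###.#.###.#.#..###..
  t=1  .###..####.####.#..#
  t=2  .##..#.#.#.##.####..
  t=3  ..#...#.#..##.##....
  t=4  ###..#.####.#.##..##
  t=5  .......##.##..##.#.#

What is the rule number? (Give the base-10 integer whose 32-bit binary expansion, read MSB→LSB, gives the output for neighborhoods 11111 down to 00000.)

  [31] ##### => .  t=4,i=0
  [30] ####. => .  t=1,i=8
  [29] ###.# => #  t=0,i=2
  [28] ###.. => .  t=0,i=17
  [27] ##.## => .  t=1,i=10
  [26] ##.#. => #  t=0,i=3
  [25] ##..# => .  t=0,i=18
  [24] ##... => .  t=2,i=18
  [23] #.### => #  t=0,i=6
  [22] #.##. => #  t=2,i=11
  [21] #.#.# => .  t=0,i=4
  [20] #.#.. => #  t=0,i=12
  [19] #..## => #  t=0,i=14
  [18] #..#. => .  t=1,i=18
  [17] #...# => .  t=2,i=19
  [16] #.... => .  t=3,i=17
  [15] .#### => #  t=1,i=7
  [14] .###. => #  t=0,i=1
  [13] .##.# => #  t=2,i=12
  [12] .##.. => #  t=2,i=2
  [11] .#.## => .  t=0,i=5
  [10] .#.#. => #  t=0,i=11
  [9] .#..# => #  t=0,i=13
  [8] .#... => .  t=3,i=3
  [7] ..### => .  t=0,i=0
  [6] ..##. => .  t=2,i=1
  [5] ..#.# => .  t=1,i=19
  [4] ..#.. => #  t=3,i=2
  [3] ...## => .  t=2,i=0
  [2] ...#. => #  t=3,i=1
  [1] ....# => #  t=3,i=0
  [0] ..... => #  t=3,i=18
  bits 00100100110110001111011000010111 = 618198551

618198551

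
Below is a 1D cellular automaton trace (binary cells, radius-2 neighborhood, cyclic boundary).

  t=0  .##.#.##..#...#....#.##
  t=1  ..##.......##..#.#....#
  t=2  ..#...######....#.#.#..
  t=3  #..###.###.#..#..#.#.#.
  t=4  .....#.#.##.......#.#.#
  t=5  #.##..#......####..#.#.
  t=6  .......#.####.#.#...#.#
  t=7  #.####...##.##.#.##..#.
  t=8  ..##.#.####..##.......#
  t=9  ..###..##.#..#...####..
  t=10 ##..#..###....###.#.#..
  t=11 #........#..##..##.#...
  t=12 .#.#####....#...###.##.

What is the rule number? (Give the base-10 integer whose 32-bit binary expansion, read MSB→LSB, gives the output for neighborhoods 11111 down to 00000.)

3028460875

  [31] ##### => #  t=2,i=8
  [30] ####. => .  t=2,i=10
  [29] ###.# => #  t=3,i=5
  [28] ###.. => #  t=2,i=11
  [27] ##.## => .  t=0,i=0
  [26] ##.#. => #  t=0,i=3
  [25] ##..# => .  t=0,i=8
  [24] ##... => .  t=1,i=4
  [23] #.### => #  t=3,i=7
  [22] #.##. => .  t=0,i=1
  [21] #.#.# => .  t=0,i=4
  [20] #.#.. => .  t=1,i=17
  [19] #..## => .  t=1,i=1
  [18] #..#. => .  t=0,i=9
  [17] #...# => #  t=0,i=12
  [16] #.... => .  t=0,i=16
  [15] .#### => #  t=2,i=7
  [14] .###. => .  t=3,i=4
  [13] .##.# => #  t=0,i=2
  [12] .##.. => .  t=0,i=7
  [11] .#.## => .  t=0,i=5
  [10] .#.#. => #  t=1,i=16
  [9] .#..# => .  t=1,i=0
  [8] .#... => #  t=0,i=11
  [7] ..### => .  t=2,i=6
  [6] ..##. => #  t=1,i=2
  [5] ..#.# => .  t=0,i=19
  [4] ..#.. => .  t=0,i=10
  [3] ...## => #  t=1,i=10
  [2] ...#. => .  t=0,i=13
  [1] ....# => #  t=0,i=17
  [0] ..... => #  t=1,i=6
  bits 10110100100000101010010101001011 = 3028460875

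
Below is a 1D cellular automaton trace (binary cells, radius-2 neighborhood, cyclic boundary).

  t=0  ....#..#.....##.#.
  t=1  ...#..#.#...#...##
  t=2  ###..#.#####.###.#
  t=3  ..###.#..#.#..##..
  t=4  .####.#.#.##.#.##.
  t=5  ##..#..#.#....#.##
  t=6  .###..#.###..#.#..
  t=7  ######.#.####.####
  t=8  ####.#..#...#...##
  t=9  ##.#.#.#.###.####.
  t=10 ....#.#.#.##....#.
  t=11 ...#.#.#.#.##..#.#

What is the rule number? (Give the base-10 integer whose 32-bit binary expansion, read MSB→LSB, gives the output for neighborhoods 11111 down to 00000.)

  #####|#  b31=1 t=2,i=9
  ####.|.  b30=0 t=2,i=1
  ###.#|#  b29=1 t=2,i=11
  ###..|#  b28=1 t=2,i=2
  ##.##|.  b27=0 t=2,i=12
  ##.#.|.  b26=0 t=0,i=15
  ##..#|#  b25=1 t=2,i=3
  ##...|#  b24=1 t=1,i=0
  #.###|.  b23=0 t=2,i=7
  #.##.|.  b22=0 t=4,i=10
  #.#.#|.  b21=0 t=4,i=6
  #.#..|#  b20=1 t=0,i=16
  #..##|#  b19=1 t=3,i=13
  #..#.|#  b18=1 t=0,i=6
  #...#|#  b17=1 t=1,i=1
  #....|.  b16=0 t=0,i=0
  .####|.  b15=0 t=2,i=0
  .###.|#  b14=1 t=2,i=14
  .##.#|.  b13=0 t=0,i=14
  .##..|#  b12=1 t=1,i=17
  .#.##|#  b11=1 t=2,i=6
  .#.#.|#  b10=1 t=1,i=7
  .#..#|.  b9=0 t=0,i=5
  .#...|#  b8=1 t=0,i=8
  ..###|#  b7=1 t=3,i=2
  ..##.|.  b6=0 t=0,i=13
  ..#.#|.  b5=0 t=1,i=6
  ..#..|.  b4=0 t=0,i=4
  ...##|#  b3=1 t=0,i=12
  ...#.|#  b2=1 t=0,i=3
  ....#|.  b1=0 t=0,i=2
  .....|.  b0=0 t=0,i=1
  bits 10110011000111100101110110001100 = 3005111692

3005111692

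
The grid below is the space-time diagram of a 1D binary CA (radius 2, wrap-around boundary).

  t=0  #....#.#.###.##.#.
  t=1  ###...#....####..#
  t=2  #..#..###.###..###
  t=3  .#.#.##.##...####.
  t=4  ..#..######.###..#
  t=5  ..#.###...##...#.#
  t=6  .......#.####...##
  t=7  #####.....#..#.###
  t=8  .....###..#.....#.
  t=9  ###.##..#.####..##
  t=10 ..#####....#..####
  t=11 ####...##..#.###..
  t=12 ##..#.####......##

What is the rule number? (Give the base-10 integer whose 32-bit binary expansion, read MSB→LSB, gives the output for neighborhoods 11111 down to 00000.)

  nb #####: next=.  (t=4,i=7, bit31=0)
  nb ####.: next=.  (t=1,i=1, bit30=0)
  nb ###.#: next=#  (t=0,i=11, bit29=1)
  nb ###..: next=.  (t=1,i=2, bit28=0)
  nb ##.##: next=#  (t=0,i=12, bit27=1)
  nb ##.#.: next=.  (t=0,i=15, bit26=0)
  nb ##..#: next=#  (t=1,i=15, bit25=1)
  nb ##...: next=#  (t=1,i=3, bit24=1)
  nb #.###: next=.  (t=0,i=9, bit23=0)
  nb #.##.: next=#  (t=0,i=13, bit22=1)
  nb #.#.#: next=.  (t=0,i=7, bit21=0)
  nb #.#..: next=#  (t=0,i=0, bit20=1)
  nb #..##: next=#  (t=1,i=16, bit19=1)
  nb #..#.: next=.  (t=2,i=2, bit18=0)
  nb #...#: next=.  (t=1,i=4, bit17=0)
  nb #....: next=#  (t=0,i=2, bit16=1)
  nb .####: next=#  (t=1,i=0, bit15=1)
  nb .###.: next=.  (t=0,i=10, bit14=0)
  nb .##.#: next=#  (t=0,i=14, bit13=1)
  nb .##..: next=#  (t=3,i=9, bit12=1)
  nb .#.##: next=.  (t=0,i=8, bit11=0)
  nb .#.#.: next=#  (t=0,i=6, bit10=1)
  nb .#..#: next=.  (t=2,i=4, bit9=0)
  nb .#...: next=#  (t=0,i=1, bit8=1)
  nb ..###: next=#  (t=1,i=11, bit7=1)
  nb ..##.: next=#  (t=5,i=10, bit6=1)
  nb ..#.#: next=.  (t=0,i=5, bit5=0)
  nb ..#..: next=#  (t=1,i=6, bit4=1)
  nb ...##: next=#  (t=1,i=10, bit3=1)
  nb ...#.: next=.  (t=0,i=4, bit2=0)
  nb ....#: next=.  (t=0,i=3, bit1=0)
  nb .....: next=#  (t=6,i=2, bit0=1)
  bits 00101011010110011011010111011001 = 727299545

727299545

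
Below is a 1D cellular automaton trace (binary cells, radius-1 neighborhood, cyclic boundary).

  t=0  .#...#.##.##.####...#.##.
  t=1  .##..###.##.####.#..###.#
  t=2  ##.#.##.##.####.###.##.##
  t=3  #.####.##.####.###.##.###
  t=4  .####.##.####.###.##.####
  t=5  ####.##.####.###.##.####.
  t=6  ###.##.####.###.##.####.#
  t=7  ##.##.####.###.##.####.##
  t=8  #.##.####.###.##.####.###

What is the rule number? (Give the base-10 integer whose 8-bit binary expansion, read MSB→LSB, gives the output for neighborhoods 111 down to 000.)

188

  nb ###: next=#  (t=0,i=14, bit7=1)
  nb ##.: next=.  (t=0,i=8, bit6=0)
  nb #.#: next=#  (t=0,i=6, bit5=1)
  nb #..: next=#  (t=0,i=2, bit4=1)
  nb .##: next=#  (t=0,i=7, bit3=1)
  nb .#.: next=#  (t=0,i=1, bit2=1)
  nb ..#: next=.  (t=0,i=0, bit1=0)
  nb ...: next=.  (t=0,i=3, bit0=0)
  bits 10111100 = 188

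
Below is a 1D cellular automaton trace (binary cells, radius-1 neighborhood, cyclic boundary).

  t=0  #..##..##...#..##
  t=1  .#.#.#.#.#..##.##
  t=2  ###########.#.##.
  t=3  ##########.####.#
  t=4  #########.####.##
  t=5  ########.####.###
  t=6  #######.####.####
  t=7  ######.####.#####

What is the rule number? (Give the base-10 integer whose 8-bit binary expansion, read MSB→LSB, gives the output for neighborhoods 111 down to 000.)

188

  nb ###: next=#  (t=0,i=16, bit7=1)
  nb ##.: next=.  (t=0,i=0, bit6=0)
  nb #.#: next=#  (t=1,i=0, bit5=1)
  nb #..: next=#  (t=0,i=1, bit4=1)
  nb .##: next=#  (t=0,i=3, bit3=1)
  nb .#.: next=#  (t=0,i=12, bit2=1)
  nb ..#: next=.  (t=0,i=2, bit1=0)
  nb ...: next=.  (t=0,i=10, bit0=0)
  bits 10111100 = 188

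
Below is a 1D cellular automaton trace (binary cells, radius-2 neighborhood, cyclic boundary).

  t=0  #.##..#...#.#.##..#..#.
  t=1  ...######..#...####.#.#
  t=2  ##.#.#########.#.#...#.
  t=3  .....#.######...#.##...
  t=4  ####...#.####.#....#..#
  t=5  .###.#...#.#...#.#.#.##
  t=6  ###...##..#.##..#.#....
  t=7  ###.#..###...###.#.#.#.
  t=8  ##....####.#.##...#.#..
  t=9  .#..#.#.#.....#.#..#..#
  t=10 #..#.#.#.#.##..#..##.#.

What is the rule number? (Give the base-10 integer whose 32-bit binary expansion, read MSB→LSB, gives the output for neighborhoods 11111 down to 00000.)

3666761107

  nb #####: next=#  (t=1,i=5, bit31=1)
  nb ####.: next=#  (t=1,i=7, bit30=1)
  nb ###.#: next=.  (t=1,i=18, bit29=0)
  nb ###..: next=#  (t=1,i=8, bit28=1)
  nb ##.##: next=#  (t=5,i=0, bit27=1)
  nb ##.#.: next=.  (t=1,i=19, bit26=0)
  nb ##..#: next=#  (t=0,i=4, bit25=1)
  nb ##...: next=.  (t=3,i=13, bit24=0)
  nb #.###: next=#  (t=2,i=5, bit23=1)
  nb #.##.: next=.  (t=0,i=2, bit22=0)
  nb #.#.#: next=.  (t=0,i=0, bit21=0)
  nb #.#..: next=.  (t=1,i=22, bit20=0)
  nb #..##: next=#  (t=4,i=21, bit19=1)
  nb #..#.: next=#  (t=0,i=5, bit18=1)
  nb #...#: next=#  (t=0,i=8, bit17=1)
  nb #....: next=.  (t=3,i=21, bit16=0)
  nb .####: next=.  (t=1,i=4, bit15=0)
  nb .###.: next=#  (t=5,i=2, bit14=1)
  nb .##.#: next=.  (t=2,i=1, bit13=0)
  nb .##..: next=#  (t=0,i=3, bit12=1)
  nb .#.##: next=.  (t=0,i=1, bit11=0)
  nb .#.#.: next=#  (t=0,i=11, bit10=1)
  nb .#..#: next=.  (t=0,i=19, bit9=0)
  nb .#...: next=#  (t=0,i=7, bit8=1)
  nb ..###: next=#  (t=1,i=3, bit7=1)
  nb ..##.: next=.  (t=6,i=6, bit6=0)
  nb ..#.#: next=.  (t=0,i=10, bit5=0)
  nb ..#..: next=#  (t=0,i=6, bit4=1)
  nb ...##: next=.  (t=1,i=2, bit3=0)
  nb ...#.: next=.  (t=0,i=9, bit2=0)
  nb ....#: next=#  (t=3,i=3, bit1=1)
  nb .....: next=#  (t=3,i=0, bit0=1)
  bits 11011010100011100101010110010011 = 3666761107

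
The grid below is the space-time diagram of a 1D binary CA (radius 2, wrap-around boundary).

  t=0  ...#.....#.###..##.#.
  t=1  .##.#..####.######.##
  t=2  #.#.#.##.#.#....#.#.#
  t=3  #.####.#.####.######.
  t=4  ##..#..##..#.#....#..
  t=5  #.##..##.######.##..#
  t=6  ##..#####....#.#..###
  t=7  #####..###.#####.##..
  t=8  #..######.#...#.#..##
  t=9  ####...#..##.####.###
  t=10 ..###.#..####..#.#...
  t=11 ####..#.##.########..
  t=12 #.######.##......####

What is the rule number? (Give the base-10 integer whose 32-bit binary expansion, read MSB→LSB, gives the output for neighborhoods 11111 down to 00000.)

1530686958

  nb #####: next=.  (t=1,i=14, bit31=0)
  nb ####.: next=#  (t=1,i=9, bit30=1)
  nb ###.#: next=.  (t=1,i=10, bit29=0)
  nb ###..: next=#  (t=0,i=13, bit28=1)
  nb ##.##: next=#  (t=1,i=0, bit27=1)
  nb ##.#.: next=.  (t=0,i=18, bit26=0)
  nb ##..#: next=#  (t=0,i=14, bit25=1)
  nb ##...: next=#  (t=6,i=9, bit24=1)
  nb #.###: next=.  (t=0,i=11, bit23=0)
  nb #.##.: next=.  (t=1,i=1, bit22=0)
  nb #.#.#: next=#  (t=2,i=2, bit21=1)
  nb #.#..: next=#  (t=0,i=19, bit20=1)
  nb #..##: next=#  (t=0,i=15, bit19=1)
  nb #..#.: next=#  (t=4,i=3, bit18=1)
  nb #...#: next=.  (t=8,i=12, bit17=0)
  nb #....: next=.  (t=0,i=0, bit16=0)
  nb .####: next=.  (t=1,i=8, bit15=0)
  nb .###.: next=#  (t=0,i=12, bit14=1)
  nb .##.#: next=#  (t=0,i=17, bit13=1)
  nb .##..: next=.  (t=4,i=1, bit12=0)
  nb .#.##: next=#  (t=0,i=10, bit11=1)
  nb .#.#.: next=#  (t=2,i=3, bit10=1)
  nb .#..#: next=.  (t=1,i=5, bit9=0)
  nb .#...: next=#  (t=0,i=4, bit8=1)
  nb ..###: next=#  (t=1,i=7, bit7=1)
  nb ..##.: next=#  (t=0,i=16, bit6=1)
  nb ..#.#: next=#  (t=0,i=9, bit5=1)
  nb ..#..: next=.  (t=0,i=3, bit4=0)
  nb ...##: next=#  (t=10,i=1, bit3=1)
  nb ...#.: next=#  (t=0,i=2, bit2=1)
  nb ....#: next=#  (t=0,i=1, bit1=1)
  nb .....: next=.  (t=0,i=6, bit0=0)
  bits 01011011001111000110110111101110 = 1530686958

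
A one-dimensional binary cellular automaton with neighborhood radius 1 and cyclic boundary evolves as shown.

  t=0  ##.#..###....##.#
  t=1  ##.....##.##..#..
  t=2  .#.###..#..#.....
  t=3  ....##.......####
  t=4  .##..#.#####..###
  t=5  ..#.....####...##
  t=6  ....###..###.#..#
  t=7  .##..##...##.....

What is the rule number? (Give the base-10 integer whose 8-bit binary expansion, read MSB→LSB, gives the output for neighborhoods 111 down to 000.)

193

  ###|#  b7=1 t=0,i=0
  ##.|#  b6=1 t=0,i=1
  #.#|.  b5=0 t=0,i=2
  #..|.  b4=0 t=0,i=4
  .##|.  b3=0 t=0,i=6
  .#.|.  b2=0 t=0,i=3
  ..#|.  b1=0 t=0,i=5
  ...|#  b0=1 t=0,i=10
  bits 11000001 = 193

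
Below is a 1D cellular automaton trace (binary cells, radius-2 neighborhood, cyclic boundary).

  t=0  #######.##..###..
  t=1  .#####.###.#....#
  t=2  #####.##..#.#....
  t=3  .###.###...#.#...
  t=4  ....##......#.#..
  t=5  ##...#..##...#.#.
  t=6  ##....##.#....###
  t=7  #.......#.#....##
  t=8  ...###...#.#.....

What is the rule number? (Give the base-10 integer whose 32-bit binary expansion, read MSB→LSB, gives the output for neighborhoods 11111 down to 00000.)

3437797121

  nb #####: next=#  (t=0,i=2, bit31=1)
  nb ####.: next=#  (t=0,i=5, bit30=1)
  nb ###.#: next=.  (t=0,i=6, bit29=0)
  nb ###..: next=.  (t=0,i=14, bit28=0)
  nb ##.##: next=#  (t=0,i=7, bit27=1)
  nb ##.#.: next=#  (t=1,i=10, bit26=1)
  nb ##..#: next=.  (t=0,i=10, bit25=0)
  nb ##...: next=.  (t=3,i=8, bit24=0)
  nb #.###: next=#  (t=1,i=1, bit23=1)
  nb #.##.: next=#  (t=0,i=8, bit22=1)
  nb #.#.#: next=#  (t=5,i=15, bit21=1)
  nb #.#..: next=.  (t=1,i=11, bit20=0)
  nb #..##: next=#  (t=0,i=11, bit19=1)
  nb #..#.: next=.  (t=2,i=9, bit18=0)
  nb #...#: next=.  (t=3,i=9, bit17=0)
  nb #....: next=.  (t=1,i=13, bit16=0)
  nb .####: next=#  (t=0,i=1, bit15=1)
  nb .###.: next=.  (t=0,i=13, bit14=0)
  nb .##.#: next=.  (t=6,i=7, bit13=0)
  nb .##..: next=#  (t=0,i=9, bit12=1)
  nb .#.##: next=#  (t=1,i=0, bit11=1)
  nb .#.#.: next=#  (t=2,i=11, bit10=1)
  nb .#..#: next=#  (t=5,i=6, bit9=1)
  nb .#...: next=#  (t=1,i=12, bit8=1)
  nb ..###: next=.  (t=0,i=0, bit7=0)
  nb ..##.: next=.  (t=4,i=4, bit6=0)
  nb ..#.#: next=.  (t=1,i=16, bit5=0)
  nb ..#..: next=.  (t=5,i=5, bit4=0)
  nb ...##: next=.  (t=2,i=16, bit3=0)
  nb ...#.: next=.  (t=1,i=15, bit2=0)
  nb ....#: next=.  (t=1,i=14, bit1=0)
  nb .....: next=#  (t=4,i=0, bit0=1)
  bits 11001100111010001001111100000001 = 3437797121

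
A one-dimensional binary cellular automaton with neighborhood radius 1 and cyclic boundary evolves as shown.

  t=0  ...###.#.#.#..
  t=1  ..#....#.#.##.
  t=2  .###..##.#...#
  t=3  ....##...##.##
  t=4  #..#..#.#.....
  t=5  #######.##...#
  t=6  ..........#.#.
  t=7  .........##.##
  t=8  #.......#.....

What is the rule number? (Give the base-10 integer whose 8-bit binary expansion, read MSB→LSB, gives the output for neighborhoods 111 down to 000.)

  ### -> .   bit 7 = 0  t=0,i=4
  ##. -> .   bit 6 = 0  t=0,i=5
  #.# -> .   bit 5 = 0  t=0,i=6
  #.. -> #   bit 4 = 1  t=0,i=12
  .## -> .   bit 3 = 0  t=0,i=3
  .#. -> #   bit 2 = 1  t=0,i=7
  ..# -> #   bit 1 = 1  t=0,i=2
  ... -> .   bit 0 = 0  t=0,i=0
  bits 00010110 = 22

22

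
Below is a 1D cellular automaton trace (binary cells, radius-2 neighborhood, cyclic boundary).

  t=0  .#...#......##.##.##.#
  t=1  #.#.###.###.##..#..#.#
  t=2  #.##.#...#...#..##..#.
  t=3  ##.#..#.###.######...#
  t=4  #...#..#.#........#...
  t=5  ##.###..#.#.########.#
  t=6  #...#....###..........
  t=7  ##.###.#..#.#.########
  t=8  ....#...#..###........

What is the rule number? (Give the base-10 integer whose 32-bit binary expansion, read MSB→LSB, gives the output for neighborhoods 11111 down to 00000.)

  [31] ##### => .  t=3,i=14
  [30] ####. => .  t=3,i=16
  [29] ###.# => .  t=1,i=6
  [28] ###.. => .  t=3,i=17
  [27] ##.## => .  t=0,i=14
  [26] ##.#. => .  t=0,i=20
  [25] ##..# => .  t=1,i=14
  [24] ##... => #  t=3,i=18
  [23] #.### => .  t=1,i=4
  [22] #.##. => .  t=0,i=15
  [21] #.#.# => #  t=0,i=21
  [20] #.#.. => .  t=0,i=1
  [19] #..## => #  t=2,i=15
  [18] #..#. => .  t=1,i=15
  [17] #...# => .  t=0,i=3
  [16] #.... => .  t=0,i=7
  [15] .#### => .  t=3,i=13
  [14] .###. => #  t=1,i=5
  [13] .##.# => #  t=0,i=13
  [12] .##.. => #  t=1,i=13
  [11] .#.## => #  t=1,i=3
  [10] .#.#. => #  t=0,i=0
  [9] .#..# => #  t=1,i=17
  [8] .#... => #  t=0,i=2
  [7] ..### => .  t=3,i=21
  [6] ..##. => #  t=0,i=12
  [5] ..#.# => .  t=1,i=19
  [4] ..#.. => #  t=0,i=5
  [3] ...## => .  t=0,i=11
  [2] ...#. => #  t=0,i=4
  [1] ....# => #  t=0,i=10
  [0] ..... => #  t=0,i=8
  bits 00000001001010000111111101010111 = 19431255

19431255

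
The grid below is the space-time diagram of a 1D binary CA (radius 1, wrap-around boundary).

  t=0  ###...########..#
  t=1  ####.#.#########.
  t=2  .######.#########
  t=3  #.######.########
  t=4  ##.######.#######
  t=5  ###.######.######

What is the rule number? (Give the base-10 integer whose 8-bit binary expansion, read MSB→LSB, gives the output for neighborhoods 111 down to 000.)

  ### -> #   bit 7 = 1  t=0,i=0
  ##. -> #   bit 6 = 1  t=0,i=2
  #.# -> #   bit 5 = 1  t=1,i=4
  #.. -> #   bit 4 = 1  t=0,i=3
  .## -> .   bit 3 = 0  t=0,i=6
  .#. -> #   bit 2 = 1  t=1,i=5
  ..# -> #   bit 1 = 1  t=0,i=5
  ... -> .   bit 0 = 0  t=0,i=4
  bits 11110110 = 246

246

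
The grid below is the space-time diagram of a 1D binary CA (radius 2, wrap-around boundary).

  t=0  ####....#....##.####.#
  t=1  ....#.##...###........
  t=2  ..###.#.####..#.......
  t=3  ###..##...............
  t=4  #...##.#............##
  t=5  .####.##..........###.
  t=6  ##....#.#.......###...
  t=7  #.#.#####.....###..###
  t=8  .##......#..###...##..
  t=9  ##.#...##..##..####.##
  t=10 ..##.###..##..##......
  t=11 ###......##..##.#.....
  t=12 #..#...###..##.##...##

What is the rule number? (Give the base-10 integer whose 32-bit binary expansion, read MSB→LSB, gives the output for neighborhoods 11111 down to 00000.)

91882734

  ##### -> .   bit 31 = 0  t=0,i=1
  ####. -> .   bit 30 = 0  t=0,i=2
  ###.# -> .   bit 29 = 0  t=0,i=19
  ###.. -> .   bit 28 = 0  t=0,i=3
  ##.## -> .   bit 27 = 0  t=0,i=15
  ##.#. -> #   bit 26 = 1  t=2,i=5
  ##..# -> .   bit 25 = 0  t=2,i=12
  ##... -> #   bit 24 = 1  t=0,i=4
  #.### -> .   bit 23 = 0  t=0,i=16
  #.##. -> #   bit 22 = 1  t=1,i=6
  #.#.# -> #   bit 21 = 1  t=2,i=6
  #.#.. -> #   bit 20 = 1  t=4,i=7
  #..## -> #   bit 19 = 1  t=3,i=4
  #..#. -> .   bit 18 = 0  t=2,i=13
  #...# -> #   bit 17 = 1  t=1,i=9
  #.... -> .   bit 16 = 0  t=0,i=5
  .#### -> .   bit 15 = 0  t=0,i=0
  .###. -> .   bit 14 = 0  t=1,i=12
  .##.# -> .   bit 13 = 0  t=0,i=14
  .##.. -> .   bit 12 = 0  t=1,i=7
  .#.## -> .   bit 11 = 0  t=1,i=5
  .#.#. -> #   bit 10 = 1  t=6,i=7
  .#..# -> .   bit 9 = 0  t=8,i=10
  .#... -> .   bit 8 = 0  t=0,i=9
  ..### -> #   bit 7 = 1  t=1,i=11
  ..##. -> #   bit 6 = 1  t=0,i=13
  ..#.# -> #   bit 5 = 1  t=1,i=4
  ..#.. -> .   bit 4 = 0  t=0,i=8
  ...## -> #   bit 3 = 1  t=0,i=12
  ...#. -> #   bit 2 = 1  t=0,i=7
  ....# -> #   bit 1 = 1  t=0,i=6
  ..... -> .   bit 0 = 0  t=1,i=0
  bits 00000101011110100000010011101110 = 91882734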